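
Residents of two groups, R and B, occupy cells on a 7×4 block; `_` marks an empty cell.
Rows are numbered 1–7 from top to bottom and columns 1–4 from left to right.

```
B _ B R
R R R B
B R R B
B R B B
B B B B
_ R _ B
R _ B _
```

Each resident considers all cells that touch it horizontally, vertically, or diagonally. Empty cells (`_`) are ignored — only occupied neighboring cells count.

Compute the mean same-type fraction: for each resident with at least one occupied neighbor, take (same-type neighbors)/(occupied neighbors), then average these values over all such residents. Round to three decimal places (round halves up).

(1,1)B 0/2
(1,3)B 1/4
(1,4)R 1/3
(2,1)R 2/4
(2,2)R 4/7
(2,3)R 4/7
(2,4)B 2/5
(3,1)B 1/5
(3,2)R 5/8
(3,3)R 4/8
(3,4)B 3/5
(4,1)B 3/5
(4,2)R 2/8
(4,3)B 5/8
(4,4)B 4/5
(5,1)B 2/4
(5,2)B 4/6
(5,3)B 5/7
(5,4)B 4/4
(6,2)R 1/5
(6,4)B 3/3
(7,1)R 1/1
(7,3)B 1/2
Sum over 23 residents: 0/2 + 1/4 + 1/3 + 2/4 + 4/7 + 4/7 + 2/5 + 1/5 + 5/8 + 4/8 + 3/5 + 3/5 + 2/8 + 5/8 + 4/5 + 2/4 + 4/6 + 5/7 + 4/4 + 1/5 + 3/3 + 1/1 + 1/2 = 1737/140; mean = 1737/140 ÷ 23 = 1737/3220 = 0.539440… → 0.539.

0.539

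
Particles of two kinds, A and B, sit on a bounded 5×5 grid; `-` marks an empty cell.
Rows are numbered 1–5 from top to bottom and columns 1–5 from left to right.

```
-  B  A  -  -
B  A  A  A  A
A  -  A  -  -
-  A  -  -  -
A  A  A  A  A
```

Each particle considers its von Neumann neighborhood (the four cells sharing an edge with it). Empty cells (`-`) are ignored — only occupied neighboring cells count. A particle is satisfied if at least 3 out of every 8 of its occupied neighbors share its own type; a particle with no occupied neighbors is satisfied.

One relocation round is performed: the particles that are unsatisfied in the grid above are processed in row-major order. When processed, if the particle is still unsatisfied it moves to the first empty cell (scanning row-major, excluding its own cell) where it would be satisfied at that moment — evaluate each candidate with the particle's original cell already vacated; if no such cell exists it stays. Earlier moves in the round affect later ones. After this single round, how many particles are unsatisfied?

0

Initially unsatisfied (in order): (1,2), (2,1), (2,2), (3,1).
  (1,2) → (1,1).
  (2,1): no empty cell satisfies it; stays.
  (2,2): now satisfied by earlier moves; stays.
  (3,1) → (1,2).
Resulting grid:
B A A - -
B A A A A
- - A - -
- A - - -
A A A A A
All satisfied now.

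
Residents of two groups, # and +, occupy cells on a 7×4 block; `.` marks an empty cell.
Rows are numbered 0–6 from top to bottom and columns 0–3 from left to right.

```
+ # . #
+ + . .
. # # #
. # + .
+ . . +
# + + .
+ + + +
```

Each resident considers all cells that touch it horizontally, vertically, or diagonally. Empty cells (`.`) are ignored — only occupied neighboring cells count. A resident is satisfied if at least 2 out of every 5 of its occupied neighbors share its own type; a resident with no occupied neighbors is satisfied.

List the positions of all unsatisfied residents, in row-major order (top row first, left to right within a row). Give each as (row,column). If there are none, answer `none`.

(0,1), (3,2), (4,0), (5,0)

(0,0)+ 2/3 ok
(0,1)# 0/3 unhappy
(0,3)# 0/0 ok
(1,0)+ 2/4 ok
(1,1)+ 2/5 ok
(2,1)# 2/5 ok
(2,2)# 3/5 ok
(2,3)# 1/2 ok
(3,1)# 2/4 ok
(3,2)+ 1/5 unhappy
(4,0)+ 1/3 unhappy
(4,3)+ 2/2 ok
(5,0)# 0/4 unhappy
(5,1)+ 5/6 ok
(5,2)+ 5/5 ok
(6,0)+ 2/3 ok
(6,1)+ 4/5 ok
(6,2)+ 4/4 ok
(6,3)+ 2/2 ok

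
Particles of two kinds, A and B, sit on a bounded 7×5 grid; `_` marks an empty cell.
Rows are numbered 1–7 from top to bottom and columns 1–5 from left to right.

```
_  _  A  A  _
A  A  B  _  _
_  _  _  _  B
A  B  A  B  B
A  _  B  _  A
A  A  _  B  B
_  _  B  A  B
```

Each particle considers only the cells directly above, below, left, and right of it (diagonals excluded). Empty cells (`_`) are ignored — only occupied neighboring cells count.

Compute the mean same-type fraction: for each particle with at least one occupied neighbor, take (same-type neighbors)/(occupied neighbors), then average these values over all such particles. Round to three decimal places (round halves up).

0.492

(1,3)A 1/2
(1,4)A 1/1
(2,1)A 1/1
(2,2)A 1/2
(2,3)B 0/2
(3,5)B 1/1
(4,1)A 1/2
(4,2)B 0/2
(4,3)A 0/3
(4,4)B 1/2
(4,5)B 2/3
(5,1)A 2/2
(5,3)B 0/1
(5,5)A 0/2
(6,1)A 2/2
(6,2)A 1/1
(6,4)B 1/2
(6,5)B 2/3
(7,3)B 0/1
(7,4)A 0/3
(7,5)B 1/2
Sum over 21 particles: 1/2 + 1/1 + 1/1 + 1/2 + 0/2 + 1/1 + 1/2 + 0/2 + 0/3 + 1/2 + 2/3 + 2/2 + 0/1 + 0/2 + 2/2 + 1/1 + 1/2 + 2/3 + 0/1 + 0/3 + 1/2 = 31/3; mean = 31/3 ÷ 21 = 31/63 = 0.492063… → 0.492.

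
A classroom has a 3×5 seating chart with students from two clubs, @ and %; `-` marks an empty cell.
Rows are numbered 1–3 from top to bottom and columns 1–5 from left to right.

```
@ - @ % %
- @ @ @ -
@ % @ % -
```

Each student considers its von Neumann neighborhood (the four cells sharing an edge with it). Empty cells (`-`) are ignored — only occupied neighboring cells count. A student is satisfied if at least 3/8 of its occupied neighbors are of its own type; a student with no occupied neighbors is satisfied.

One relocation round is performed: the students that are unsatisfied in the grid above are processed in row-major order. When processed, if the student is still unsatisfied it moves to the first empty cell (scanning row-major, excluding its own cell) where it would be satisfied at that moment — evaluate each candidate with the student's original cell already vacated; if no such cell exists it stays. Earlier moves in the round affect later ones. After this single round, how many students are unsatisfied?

1

Initially unsatisfied (in order): (1,4), (2,4), (3,1), (3,2), (3,3), (3,4).
  (1,4) → (2,5).
  (2,4) → (1,2).
  (3,1) → (1,4).
  (3,2) → (2,4).
  (3,3): now satisfied by earlier moves; stays.
  (3,4): now satisfied by earlier moves; stays.
Resulting grid:
@ @ @ @ %
- @ @ % %
- - @ % -
Unsatisfied now: (1,4).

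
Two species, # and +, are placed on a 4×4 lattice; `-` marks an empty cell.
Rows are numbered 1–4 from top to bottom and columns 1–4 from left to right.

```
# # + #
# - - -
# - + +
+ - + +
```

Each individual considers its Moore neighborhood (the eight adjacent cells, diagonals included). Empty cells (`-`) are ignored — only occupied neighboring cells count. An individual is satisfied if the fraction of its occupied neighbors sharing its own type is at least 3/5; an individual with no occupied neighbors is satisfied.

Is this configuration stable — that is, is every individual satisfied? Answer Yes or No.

Row 1: (1,1)# 2/2 satisfied · (1,2)# 2/3 satisfied · (1,3)+ 0/2 not · (1,4)# 0/1 not
Row 2: (2,1)# 3/3 satisfied
Row 3: (3,1)# 1/2 not · (3,3)+ 3/3 satisfied · (3,4)+ 3/3 satisfied
Row 4: (4,1)+ 0/1 not · (4,3)+ 3/3 satisfied · (4,4)+ 3/3 satisfied
For instance (1,3) has only 0/2 same-type neighbors, below 3/5.

No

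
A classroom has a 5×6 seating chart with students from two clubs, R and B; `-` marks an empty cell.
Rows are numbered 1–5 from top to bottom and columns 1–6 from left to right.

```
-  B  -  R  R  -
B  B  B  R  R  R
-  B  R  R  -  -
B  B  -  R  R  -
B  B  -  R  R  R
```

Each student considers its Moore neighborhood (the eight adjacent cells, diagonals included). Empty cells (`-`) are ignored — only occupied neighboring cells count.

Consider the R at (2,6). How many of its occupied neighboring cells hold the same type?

2

Occupied neighbors of (2,6): (1,5)=R, (2,5)=R.
Same type (R): 2 of 2.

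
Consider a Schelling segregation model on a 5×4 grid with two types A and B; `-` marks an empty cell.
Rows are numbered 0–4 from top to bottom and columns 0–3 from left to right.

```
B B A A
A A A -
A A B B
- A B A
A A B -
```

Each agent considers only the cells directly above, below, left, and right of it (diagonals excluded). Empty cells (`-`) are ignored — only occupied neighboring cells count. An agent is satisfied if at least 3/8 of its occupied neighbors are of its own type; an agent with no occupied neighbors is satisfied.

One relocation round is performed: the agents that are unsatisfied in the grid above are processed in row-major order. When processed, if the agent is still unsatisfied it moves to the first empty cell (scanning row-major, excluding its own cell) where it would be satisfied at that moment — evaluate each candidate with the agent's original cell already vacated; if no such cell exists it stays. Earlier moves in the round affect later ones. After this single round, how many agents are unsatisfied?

1

Initially unsatisfied (in order): (0,1), (3,3).
  (0,1) → (4,3).
  (3,3) → (0,1).
Resulting grid:
B A A A
A A A -
A A B B
- A B -
A A B B
Unsatisfied now: (0,0).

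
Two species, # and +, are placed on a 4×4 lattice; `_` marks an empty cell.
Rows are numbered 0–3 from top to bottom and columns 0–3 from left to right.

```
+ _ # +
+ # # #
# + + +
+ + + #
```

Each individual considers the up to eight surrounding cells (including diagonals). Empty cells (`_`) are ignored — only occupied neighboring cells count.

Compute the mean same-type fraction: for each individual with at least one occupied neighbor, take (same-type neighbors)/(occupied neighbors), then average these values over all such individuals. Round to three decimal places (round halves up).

0.467

(0,0)+ 1/2
(0,2)# 3/4
(0,3)+ 0/3
(1,0)+ 2/4
(1,1)# 3/7
(1,2)# 3/7
(1,3)# 2/5
(2,0)# 1/5
(2,1)+ 5/8
(2,2)+ 4/8
(2,3)+ 2/5
(3,0)+ 2/3
(3,1)+ 4/5
(3,2)+ 4/5
(3,3)# 0/3
Sum over 15 individuals: 1/2 + 3/4 + 0/3 + 2/4 + 3/7 + 3/7 + 2/5 + 1/5 + 5/8 + 4/8 + 2/5 + 2/3 + 4/5 + 4/5 + 0/3 = 5879/840; mean = 5879/840 ÷ 15 = 5879/12600 = 0.466587… → 0.467.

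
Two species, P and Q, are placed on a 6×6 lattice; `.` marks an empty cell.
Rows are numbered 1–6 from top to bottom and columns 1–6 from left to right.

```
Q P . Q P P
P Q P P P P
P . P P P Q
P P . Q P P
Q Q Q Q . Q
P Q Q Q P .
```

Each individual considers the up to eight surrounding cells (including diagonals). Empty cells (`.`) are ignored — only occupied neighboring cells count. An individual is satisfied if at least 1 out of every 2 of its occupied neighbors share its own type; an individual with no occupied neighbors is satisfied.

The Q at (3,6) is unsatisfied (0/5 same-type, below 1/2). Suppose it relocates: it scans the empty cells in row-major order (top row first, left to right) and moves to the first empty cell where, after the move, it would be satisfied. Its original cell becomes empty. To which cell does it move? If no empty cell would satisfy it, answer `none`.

Vacating (3,6). Empty cells in order:
  (1,3): 2/5 same-type → still unsatisfied.
  (3,2): 1/7 same-type → still unsatisfied.
  (4,3): 4/7 same-type → satisfied — stop here.

(4,3)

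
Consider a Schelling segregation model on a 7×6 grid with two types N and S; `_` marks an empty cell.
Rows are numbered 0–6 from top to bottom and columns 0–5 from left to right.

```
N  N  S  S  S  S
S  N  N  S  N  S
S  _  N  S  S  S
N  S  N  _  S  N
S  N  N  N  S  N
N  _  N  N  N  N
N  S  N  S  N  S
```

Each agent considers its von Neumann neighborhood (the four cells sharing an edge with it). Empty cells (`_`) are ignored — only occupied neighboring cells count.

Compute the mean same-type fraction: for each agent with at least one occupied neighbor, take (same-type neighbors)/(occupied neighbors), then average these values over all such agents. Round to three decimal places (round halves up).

Row 0: (0,0)N 1/2 · (0,1)N 2/3 · (0,2)S 1/3 · (0,3)S 3/3 · (0,4)S 2/3 · (0,5)S 2/2
Row 1: (1,0)S 1/3 · (1,1)N 2/3 · (1,2)N 2/4 · (1,3)S 2/4 · (1,4)N 0/4 · (1,5)S 2/3
Row 2: (2,0)S 1/2 · (2,2)N 2/3 · (2,3)S 2/3 · (2,4)S 3/4 · (2,5)S 2/3
Row 3: (3,0)N 0/3 · (3,1)S 0/3 · (3,2)N 2/3 · (3,4)S 2/3 · (3,5)N 1/3
Row 4: (4,0)S 0/3 · (4,1)N 1/3 · (4,2)N 4/4 · (4,3)N 2/3 · (4,4)S 1/4 · (4,5)N 2/3
Row 5: (5,0)N 1/2 · (5,2)N 3/3 · (5,3)N 3/4 · (5,4)N 3/4 · (5,5)N 2/3
Row 6: (6,0)N 1/2 · (6,1)S 0/2 · (6,2)N 1/3 · (6,3)S 0/3 · (6,4)N 1/3 · (6,5)S 0/2
Sum over 39 agents: 1/2 + 2/3 + 1/3 + 3/3 + 2/3 + 2/2 + 1/3 + 2/3 + 2/4 + 2/4 + 0/4 + 2/3 + 1/2 + 2/3 + 2/3 + 3/4 + 2/3 + 0/3 + 0/3 + 2/3 + 2/3 + 1/3 + 0/3 + 1/3 + 4/4 + 2/3 + 1/4 + 2/3 + 1/2 + 3/3 + 3/4 + 3/4 + 2/3 + 1/2 + 0/2 + 1/3 + 0/3 + 1/3 + 0/2 = 39/2; mean = 39/2 ÷ 39 = 1/2 = 0.5 → 0.500.

0.500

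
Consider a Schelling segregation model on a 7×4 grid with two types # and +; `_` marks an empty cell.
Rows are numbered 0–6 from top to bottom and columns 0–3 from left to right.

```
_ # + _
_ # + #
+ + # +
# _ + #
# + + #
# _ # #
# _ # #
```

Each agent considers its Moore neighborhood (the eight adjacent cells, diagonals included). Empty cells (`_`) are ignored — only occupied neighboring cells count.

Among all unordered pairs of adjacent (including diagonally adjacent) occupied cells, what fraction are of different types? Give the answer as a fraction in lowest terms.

Scan each occupied cell's neighbors to the right and below (and the two forward diagonals) so each pair is counted once.
Row 0: #(0,1)–+(0,2)≠ #(0,1)–#(1,1)= #(0,1)–+(1,2)≠ +(0,2)–+(1,2)= +(0,2)–#(1,3)≠ +(0,2)–#(1,1)≠  → 4/6 unlike.
Row 1: #(1,1)–+(1,2)≠ #(1,1)–+(2,1)≠ #(1,1)–#(2,2)= #(1,1)–+(2,0)≠ +(1,2)–#(1,3)≠ +(1,2)–#(2,2)≠ +(1,2)–+(2,3)= +(1,2)–+(2,1)= #(1,3)–+(2,3)≠ #(1,3)–#(2,2)=  → 6/10 unlike.
Row 2: +(2,0)–+(2,1)= +(2,0)–#(3,0)≠ +(2,1)–#(2,2)≠ +(2,1)–+(3,2)= +(2,1)–#(3,0)≠ #(2,2)–+(2,3)≠ #(2,2)–+(3,2)≠ #(2,2)–#(3,3)= +(2,3)–#(3,3)≠ +(2,3)–+(3,2)=  → 6/10 unlike.
Row 3: #(3,0)–#(4,0)= #(3,0)–+(4,1)≠ +(3,2)–#(3,3)≠ +(3,2)–+(4,2)= +(3,2)–#(4,3)≠ +(3,2)–+(4,1)= #(3,3)–#(4,3)= #(3,3)–+(4,2)≠  → 4/8 unlike.
Row 4: #(4,0)–+(4,1)≠ #(4,0)–#(5,0)= +(4,1)–+(4,2)= +(4,1)–#(5,2)≠ +(4,1)–#(5,0)≠ +(4,2)–#(4,3)≠ +(4,2)–#(5,2)≠ +(4,2)–#(5,3)≠ #(4,3)–#(5,3)= #(4,3)–#(5,2)=  → 6/10 unlike.
Row 5: #(5,0)–#(6,0)= #(5,2)–#(5,3)= #(5,2)–#(6,2)= #(5,2)–#(6,3)= #(5,3)–#(6,3)= #(5,3)–#(6,2)=  → 0/6 unlike.
Row 6: #(6,2)–#(6,3)=  → 0/1 unlike.
Total adjacent occupied pairs: 51; unlike-type pairs: 26.
26/51 is already in lowest terms.

26/51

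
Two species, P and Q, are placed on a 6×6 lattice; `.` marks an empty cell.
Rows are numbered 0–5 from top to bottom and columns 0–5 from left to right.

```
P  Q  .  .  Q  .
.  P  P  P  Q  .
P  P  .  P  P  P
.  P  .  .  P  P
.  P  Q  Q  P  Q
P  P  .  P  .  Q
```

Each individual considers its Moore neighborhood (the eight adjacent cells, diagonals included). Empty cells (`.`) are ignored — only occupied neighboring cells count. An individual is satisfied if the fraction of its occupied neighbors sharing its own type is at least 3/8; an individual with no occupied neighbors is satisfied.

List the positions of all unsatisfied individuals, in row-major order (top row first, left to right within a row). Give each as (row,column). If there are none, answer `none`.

(0,1), (1,4), (4,2), (4,3), (4,5), (5,3)

(0,0)P 1/2 ✓
(0,1)Q 0/3 ✗
(0,4)Q 1/2 ✓
(1,1)P 4/5 ✓
(1,2)P 4/5 ✓
(1,3)P 3/5 ✓
(1,4)Q 1/5 ✗
(2,0)P 3/3 ✓
(2,1)P 4/4 ✓
(2,3)P 4/5 ✓
(2,4)P 5/6 ✓
(2,5)P 3/4 ✓
(3,1)P 3/4 ✓
(3,4)P 5/7 ✓
(3,5)P 4/5 ✓
(4,1)P 3/4 ✓
(4,2)Q 1/5 ✗
(4,3)Q 1/4 ✗
(4,4)P 3/6 ✓
(4,5)Q 1/4 ✗
(5,0)P 2/2 ✓
(5,1)P 2/3 ✓
(5,3)P 1/3 ✗
(5,5)Q 1/2 ✓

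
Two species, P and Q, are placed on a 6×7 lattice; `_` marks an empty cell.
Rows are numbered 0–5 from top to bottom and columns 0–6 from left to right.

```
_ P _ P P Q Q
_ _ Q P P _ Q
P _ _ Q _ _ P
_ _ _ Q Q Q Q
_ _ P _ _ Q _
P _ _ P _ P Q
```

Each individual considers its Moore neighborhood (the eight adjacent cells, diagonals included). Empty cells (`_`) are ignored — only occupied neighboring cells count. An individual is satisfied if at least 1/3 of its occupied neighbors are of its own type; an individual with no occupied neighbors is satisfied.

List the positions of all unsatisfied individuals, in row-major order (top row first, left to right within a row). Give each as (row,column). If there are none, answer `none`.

(0,1), (1,2), (2,6), (5,5)

(0,1)P 0/1 not
(0,3)P 3/4 satisfied
(0,4)P 3/4 satisfied
(0,5)Q 2/4 satisfied
(0,6)Q 2/2 satisfied
(1,2)Q 1/4 not
(1,3)P 3/5 satisfied
(1,4)P 3/5 satisfied
(1,6)Q 2/3 satisfied
(2,0)P 0/0 satisfied
(2,3)Q 3/5 satisfied
(2,6)P 0/3 not
(3,3)Q 2/3 satisfied
(3,4)Q 4/4 satisfied
(3,5)Q 3/4 satisfied
(3,6)Q 2/3 satisfied
(4,2)P 1/2 satisfied
(4,5)Q 4/5 satisfied
(5,0)P 0/0 satisfied
(5,3)P 1/1 satisfied
(5,5)P 0/2 not
(5,6)Q 1/2 satisfied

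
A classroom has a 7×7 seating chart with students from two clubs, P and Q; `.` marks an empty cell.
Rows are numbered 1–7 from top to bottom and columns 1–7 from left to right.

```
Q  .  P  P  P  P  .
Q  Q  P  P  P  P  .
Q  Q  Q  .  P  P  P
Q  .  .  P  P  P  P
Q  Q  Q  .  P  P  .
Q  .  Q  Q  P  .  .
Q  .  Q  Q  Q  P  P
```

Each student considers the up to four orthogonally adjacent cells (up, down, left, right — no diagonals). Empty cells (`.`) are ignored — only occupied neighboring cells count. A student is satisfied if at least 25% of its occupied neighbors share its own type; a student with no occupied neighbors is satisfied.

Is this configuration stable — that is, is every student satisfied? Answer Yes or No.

(1,1)Q 1/1 ✓
(1,3)P 2/2 ✓
(1,4)P 3/3 ✓
(1,5)P 3/3 ✓
(1,6)P 2/2 ✓
(2,1)Q 3/3 ✓
(2,2)Q 2/3 ✓
(2,3)P 2/4 ✓
(2,4)P 3/3 ✓
(2,5)P 4/4 ✓
(2,6)P 3/3 ✓
(3,1)Q 3/3 ✓
(3,2)Q 3/3 ✓
(3,3)Q 1/2 ✓
(3,5)P 3/3 ✓
(3,6)P 4/4 ✓
(3,7)P 2/2 ✓
(4,1)Q 2/2 ✓
(4,4)P 1/1 ✓
(4,5)P 4/4 ✓
(4,6)P 4/4 ✓
(4,7)P 2/2 ✓
(5,1)Q 3/3 ✓
(5,2)Q 2/2 ✓
(5,3)Q 2/2 ✓
(5,5)P 3/3 ✓
(5,6)P 2/2 ✓
(6,1)Q 2/2 ✓
(6,3)Q 3/3 ✓
(6,4)Q 2/3 ✓
(6,5)P 1/3 ✓
(7,1)Q 1/1 ✓
(7,3)Q 2/2 ✓
(7,4)Q 3/3 ✓
(7,5)Q 1/3 ✓
(7,6)P 1/2 ✓
(7,7)P 1/1 ✓
All meet the threshold, so the configuration is stable.

Yes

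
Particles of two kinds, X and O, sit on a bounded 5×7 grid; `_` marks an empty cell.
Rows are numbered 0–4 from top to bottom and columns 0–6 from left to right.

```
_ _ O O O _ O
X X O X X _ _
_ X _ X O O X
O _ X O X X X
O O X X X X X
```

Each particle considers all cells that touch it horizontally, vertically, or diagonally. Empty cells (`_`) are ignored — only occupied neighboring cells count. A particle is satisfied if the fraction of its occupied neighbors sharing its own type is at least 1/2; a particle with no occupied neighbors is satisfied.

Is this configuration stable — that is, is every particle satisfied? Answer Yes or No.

No

(0,2)O 2/4 ok
(0,3)O 3/5 ok
(0,4)O 1/3 unhappy
(0,6)O 0/0 ok
(1,0)X 2/2 ok
(1,1)X 2/4 ok
(1,2)O 2/6 unhappy
(1,3)X 2/7 unhappy
(1,4)X 2/6 unhappy
(2,1)X 3/5 ok
(2,3)X 4/7 ok
(2,4)O 2/7 unhappy
(2,5)O 1/6 unhappy
(2,6)X 2/3 ok
(3,0)O 2/3 ok
(3,2)X 4/6 ok
(3,3)O 1/7 unhappy
(3,4)X 5/8 ok
(3,5)X 6/8 ok
(3,6)X 4/5 ok
(4,0)O 2/2 ok
(4,1)O 2/4 ok
(4,2)X 2/4 ok
(4,3)X 4/5 ok
(4,4)X 4/5 ok
(4,5)X 5/5 ok
(4,6)X 3/3 ok
For instance (0,4) has only 1/3 same-type neighbors, below 1/2.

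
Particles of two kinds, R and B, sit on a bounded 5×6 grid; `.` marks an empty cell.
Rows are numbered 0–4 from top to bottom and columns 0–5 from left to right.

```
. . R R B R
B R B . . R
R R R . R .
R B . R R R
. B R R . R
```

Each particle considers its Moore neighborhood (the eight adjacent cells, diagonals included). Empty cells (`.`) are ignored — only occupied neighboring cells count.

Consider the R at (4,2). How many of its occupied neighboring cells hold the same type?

2

Occupied neighbors of (4,2): (3,1)=B, (3,3)=R, (4,1)=B, (4,3)=R.
Same type (R): 2 of 4.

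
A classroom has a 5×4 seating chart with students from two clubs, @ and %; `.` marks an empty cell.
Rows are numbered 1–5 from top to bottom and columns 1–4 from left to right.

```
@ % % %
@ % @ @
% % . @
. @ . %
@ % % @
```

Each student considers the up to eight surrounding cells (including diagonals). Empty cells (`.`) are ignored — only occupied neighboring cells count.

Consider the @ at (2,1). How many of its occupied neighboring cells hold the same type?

1

Occupied neighbors of (2,1): (1,1)=@, (1,2)=%, (2,2)=%, (3,1)=%, (3,2)=%.
Same type (@): 1 of 5.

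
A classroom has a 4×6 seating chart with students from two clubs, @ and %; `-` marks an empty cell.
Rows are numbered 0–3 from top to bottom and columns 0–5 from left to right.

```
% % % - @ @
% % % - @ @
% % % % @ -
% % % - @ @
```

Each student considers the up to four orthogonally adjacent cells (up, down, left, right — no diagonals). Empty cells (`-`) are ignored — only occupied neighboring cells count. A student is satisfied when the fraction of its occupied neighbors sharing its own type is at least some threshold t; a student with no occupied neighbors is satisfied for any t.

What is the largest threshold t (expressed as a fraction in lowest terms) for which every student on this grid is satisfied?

1/2

Row 0: (0,0)% 2/2 · (0,1)% 3/3 · (0,2)% 2/2 · (0,4)@ 2/2 · (0,5)@ 2/2
Row 1: (1,0)% 3/3 · (1,1)% 4/4 · (1,2)% 3/3 · (1,4)@ 3/3 · (1,5)@ 2/2
Row 2: (2,0)% 3/3 · (2,1)% 4/4 · (2,2)% 4/4 · (2,3)% 1/2 · (2,4)@ 2/3
Row 3: (3,0)% 2/2 · (3,1)% 3/3 · (3,2)% 2/2 · (3,4)@ 2/2 · (3,5)@ 1/1
The smallest same-type fraction is 1/2 at (2,3), which reduces to 1/2. Any threshold above that leaves this student unsatisfied.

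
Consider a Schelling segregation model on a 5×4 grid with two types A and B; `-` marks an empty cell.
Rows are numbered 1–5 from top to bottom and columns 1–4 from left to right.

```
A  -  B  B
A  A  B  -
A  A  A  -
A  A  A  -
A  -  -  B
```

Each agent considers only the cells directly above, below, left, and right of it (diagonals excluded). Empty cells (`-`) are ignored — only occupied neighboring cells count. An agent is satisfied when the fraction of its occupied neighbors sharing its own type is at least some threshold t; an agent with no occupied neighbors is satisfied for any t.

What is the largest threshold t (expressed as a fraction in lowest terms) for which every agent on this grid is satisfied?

1/3

(1,1)A 1/1
(1,3)B 2/2
(1,4)B 1/1
(2,1)A 3/3
(2,2)A 2/3
(2,3)B 1/3
(3,1)A 3/3
(3,2)A 4/4
(3,3)A 2/3
(4,1)A 3/3
(4,2)A 3/3
(4,3)A 2/2
(5,1)A 1/1
(5,4)B — no occupied neighbors
The smallest same-type fraction is 1/3 at (2,3), which reduces to 1/3. Any threshold above that leaves this agent unsatisfied.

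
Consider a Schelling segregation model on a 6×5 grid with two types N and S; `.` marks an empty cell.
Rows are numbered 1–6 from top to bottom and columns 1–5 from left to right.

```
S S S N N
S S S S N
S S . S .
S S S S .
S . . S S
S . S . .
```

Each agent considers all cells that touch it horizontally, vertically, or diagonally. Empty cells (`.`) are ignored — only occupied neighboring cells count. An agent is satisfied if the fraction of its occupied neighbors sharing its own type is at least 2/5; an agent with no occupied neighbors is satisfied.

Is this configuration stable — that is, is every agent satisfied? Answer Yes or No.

Row 1: (1,1)S 3/3 satisfied · (1,2)S 5/5 satisfied · (1,3)S 4/5 satisfied · (1,4)N 2/5 satisfied · (1,5)N 2/3 satisfied
Row 2: (2,1)S 5/5 satisfied · (2,2)S 7/7 satisfied · (2,3)S 6/7 satisfied · (2,4)S 3/6 satisfied · (2,5)N 2/4 satisfied
Row 3: (3,1)S 5/5 satisfied · (3,2)S 7/7 satisfied · (3,4)S 4/5 satisfied
Row 4: (4,1)S 4/4 satisfied · (4,2)S 5/5 satisfied · (4,3)S 5/5 satisfied · (4,4)S 4/4 satisfied
Row 5: (5,1)S 3/3 satisfied · (5,4)S 4/4 satisfied · (5,5)S 2/2 satisfied
Row 6: (6,1)S 1/1 satisfied · (6,3)S 1/1 satisfied
All meet the threshold, so the configuration is stable.

Yes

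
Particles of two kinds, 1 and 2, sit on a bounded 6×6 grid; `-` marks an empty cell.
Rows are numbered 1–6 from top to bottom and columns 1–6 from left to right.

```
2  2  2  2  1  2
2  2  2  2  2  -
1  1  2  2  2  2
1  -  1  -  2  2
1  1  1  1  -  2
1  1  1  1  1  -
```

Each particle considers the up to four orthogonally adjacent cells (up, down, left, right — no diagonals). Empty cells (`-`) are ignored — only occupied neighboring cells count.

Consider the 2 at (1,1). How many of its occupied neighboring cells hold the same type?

2

Occupied neighbors of (1,1): (2,1)=2, (1,2)=2.
Same type (2): 2 of 2.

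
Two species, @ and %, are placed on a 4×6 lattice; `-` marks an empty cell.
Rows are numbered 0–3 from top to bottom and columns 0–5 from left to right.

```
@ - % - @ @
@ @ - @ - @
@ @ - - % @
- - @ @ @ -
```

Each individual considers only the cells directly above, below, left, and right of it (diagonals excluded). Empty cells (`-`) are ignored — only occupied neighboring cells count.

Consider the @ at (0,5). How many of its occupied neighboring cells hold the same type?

2

Occupied neighbors of (0,5): (1,5)=@, (0,4)=@.
Same type (@): 2 of 2.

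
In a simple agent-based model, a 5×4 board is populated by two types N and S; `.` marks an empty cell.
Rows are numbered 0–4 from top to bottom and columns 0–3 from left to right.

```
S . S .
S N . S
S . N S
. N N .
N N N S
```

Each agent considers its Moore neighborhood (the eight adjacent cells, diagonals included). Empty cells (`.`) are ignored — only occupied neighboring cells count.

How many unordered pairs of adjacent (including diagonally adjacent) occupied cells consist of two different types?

Scan each occupied cell's neighbors to the right and below (and the two forward diagonals) so each pair is counted once.
Row 0: S(0,0)–S(1,0)= S(0,0)–N(1,1)≠ S(0,2)–S(1,3)= S(0,2)–N(1,1)≠  → 2/4 unlike.
Row 1: S(1,0)–N(1,1)≠ S(1,0)–S(2,0)= N(1,1)–N(2,2)= N(1,1)–S(2,0)≠ S(1,3)–S(2,3)= S(1,3)–N(2,2)≠  → 3/6 unlike.
Row 2: S(2,0)–N(3,1)≠ N(2,2)–S(2,3)≠ N(2,2)–N(3,2)= N(2,2)–N(3,1)= S(2,3)–N(3,2)≠  → 3/5 unlike.
Row 3: N(3,1)–N(3,2)= N(3,1)–N(4,1)= N(3,1)–N(4,2)= N(3,1)–N(4,0)= N(3,2)–N(4,2)= N(3,2)–S(4,3)≠ N(3,2)–N(4,1)=  → 1/7 unlike.
Row 4: N(4,0)–N(4,1)= N(4,1)–N(4,2)= N(4,2)–S(4,3)≠  → 1/3 unlike.
Total adjacent occupied pairs: 25; unlike-type pairs: 10.

10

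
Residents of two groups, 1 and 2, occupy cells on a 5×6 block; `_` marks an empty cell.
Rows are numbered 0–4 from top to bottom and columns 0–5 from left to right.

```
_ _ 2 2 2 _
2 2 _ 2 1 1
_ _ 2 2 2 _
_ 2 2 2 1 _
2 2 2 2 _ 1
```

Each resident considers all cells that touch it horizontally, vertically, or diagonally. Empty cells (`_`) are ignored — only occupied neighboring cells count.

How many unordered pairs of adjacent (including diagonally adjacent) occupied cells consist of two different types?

Scan each occupied cell's neighbors to the right and below (and the two forward diagonals) so each pair is counted once.
From row 0: 3 unlike of 9 pairs (running 3/9).
From row 1: 4 unlike of 10 pairs (running 7/19).
From row 2: 2 unlike of 10 pairs (running 9/29).
From row 3: 2 unlike of 13 pairs (running 11/42).
From row 4: 0 unlike of 3 pairs (running 11/45).
Total adjacent occupied pairs: 45; unlike-type pairs: 11.

11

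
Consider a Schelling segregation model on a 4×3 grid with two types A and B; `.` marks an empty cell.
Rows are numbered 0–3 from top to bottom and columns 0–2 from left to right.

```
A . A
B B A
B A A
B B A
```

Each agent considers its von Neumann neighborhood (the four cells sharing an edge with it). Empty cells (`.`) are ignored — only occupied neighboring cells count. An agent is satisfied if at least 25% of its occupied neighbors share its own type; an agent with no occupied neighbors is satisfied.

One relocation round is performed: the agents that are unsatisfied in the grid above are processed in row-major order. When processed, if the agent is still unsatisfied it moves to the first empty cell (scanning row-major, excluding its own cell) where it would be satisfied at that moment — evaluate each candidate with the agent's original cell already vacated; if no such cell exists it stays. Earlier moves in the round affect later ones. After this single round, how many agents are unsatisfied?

0

Initially unsatisfied (in order): (0,0).
  (0,0) → (0,1).
Resulting grid:
. A A
B B A
B A A
B B A
All satisfied now.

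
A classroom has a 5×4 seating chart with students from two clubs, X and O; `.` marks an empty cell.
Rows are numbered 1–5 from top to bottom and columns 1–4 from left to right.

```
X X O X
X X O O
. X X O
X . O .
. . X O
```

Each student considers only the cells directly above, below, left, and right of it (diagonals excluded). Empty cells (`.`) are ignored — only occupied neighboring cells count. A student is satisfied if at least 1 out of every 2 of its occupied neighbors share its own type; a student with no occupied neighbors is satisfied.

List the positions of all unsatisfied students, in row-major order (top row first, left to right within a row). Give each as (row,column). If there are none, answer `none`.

(1,3), (1,4), (3,3), (4,3), (5,3), (5,4)

(1,1)X 2/2 satisfied
(1,2)X 2/3 satisfied
(1,3)O 1/3 not
(1,4)X 0/2 not
(2,1)X 2/2 satisfied
(2,2)X 3/4 satisfied
(2,3)O 2/4 satisfied
(2,4)O 2/3 satisfied
(3,2)X 2/2 satisfied
(3,3)X 1/4 not
(3,4)O 1/2 satisfied
(4,1)X 0/0 satisfied
(4,3)O 0/2 not
(5,3)X 0/2 not
(5,4)O 0/1 not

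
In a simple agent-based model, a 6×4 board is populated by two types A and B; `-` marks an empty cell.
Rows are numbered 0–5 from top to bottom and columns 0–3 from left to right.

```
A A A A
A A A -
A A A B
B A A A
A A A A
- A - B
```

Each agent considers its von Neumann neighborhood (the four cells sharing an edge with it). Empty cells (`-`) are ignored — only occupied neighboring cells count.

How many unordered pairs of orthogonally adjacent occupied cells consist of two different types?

Scan each occupied cell's neighbors to the right and below so each pair is counted once.
From row 0: 0 unlike of 6 pairs (running 0/6).
From row 1: 0 unlike of 5 pairs (running 0/11).
From row 2: 3 unlike of 7 pairs (running 3/18).
From row 3: 2 unlike of 7 pairs (running 5/25).
From row 4: 1 unlike of 5 pairs (running 6/30).
Total adjacent occupied pairs: 30; unlike-type pairs: 6.

6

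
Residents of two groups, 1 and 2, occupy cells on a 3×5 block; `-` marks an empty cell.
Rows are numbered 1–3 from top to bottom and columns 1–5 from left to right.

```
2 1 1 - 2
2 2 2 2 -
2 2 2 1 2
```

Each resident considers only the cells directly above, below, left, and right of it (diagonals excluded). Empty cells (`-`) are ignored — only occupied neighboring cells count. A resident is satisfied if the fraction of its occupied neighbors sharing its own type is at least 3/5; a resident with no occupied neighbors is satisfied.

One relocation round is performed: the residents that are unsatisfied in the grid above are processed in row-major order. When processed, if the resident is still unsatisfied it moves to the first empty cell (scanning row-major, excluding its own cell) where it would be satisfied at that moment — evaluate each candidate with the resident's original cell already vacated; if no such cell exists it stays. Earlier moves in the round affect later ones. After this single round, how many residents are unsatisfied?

3

Initially unsatisfied (in order): (1,1), (1,2), (1,3), (2,4), (3,4), (3,5).
  (1,1) → (1,4).
  (1,2): no empty cell satisfies it; stays.
  (1,3): no empty cell satisfies it; stays.
  (2,4): now satisfied by earlier moves; stays.
  (3,4): no empty cell satisfies it; stays.
  (3,5) → (2,5).
Resulting grid:
- 1 1 2 2
2 2 2 2 2
2 2 2 1 -
Unsatisfied now: (1,2), (1,3), (3,4).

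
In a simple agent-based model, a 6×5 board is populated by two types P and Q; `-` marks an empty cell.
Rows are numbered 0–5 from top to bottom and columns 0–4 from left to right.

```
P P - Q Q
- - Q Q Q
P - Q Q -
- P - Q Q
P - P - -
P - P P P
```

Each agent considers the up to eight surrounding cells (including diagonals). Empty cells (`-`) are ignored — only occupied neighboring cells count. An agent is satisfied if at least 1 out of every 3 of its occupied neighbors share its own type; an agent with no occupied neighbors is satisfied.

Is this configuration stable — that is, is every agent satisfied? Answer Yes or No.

Row 0: (0,0)P 1/1 ok · (0,1)P 1/2 ok · (0,3)Q 4/4 ok · (0,4)Q 3/3 ok
Row 1: (1,2)Q 4/5 ok · (1,3)Q 6/6 ok · (1,4)Q 4/4 ok
Row 2: (2,0)P 1/1 ok · (2,2)Q 4/5 ok · (2,3)Q 6/6 ok
Row 3: (3,1)P 3/4 ok · (3,3)Q 3/4 ok · (3,4)Q 2/2 ok
Row 4: (4,0)P 2/2 ok · (4,2)P 3/4 ok
Row 5: (5,0)P 1/1 ok · (5,2)P 2/2 ok · (5,3)P 3/3 ok · (5,4)P 1/1 ok
All meet the threshold, so the configuration is stable.

Yes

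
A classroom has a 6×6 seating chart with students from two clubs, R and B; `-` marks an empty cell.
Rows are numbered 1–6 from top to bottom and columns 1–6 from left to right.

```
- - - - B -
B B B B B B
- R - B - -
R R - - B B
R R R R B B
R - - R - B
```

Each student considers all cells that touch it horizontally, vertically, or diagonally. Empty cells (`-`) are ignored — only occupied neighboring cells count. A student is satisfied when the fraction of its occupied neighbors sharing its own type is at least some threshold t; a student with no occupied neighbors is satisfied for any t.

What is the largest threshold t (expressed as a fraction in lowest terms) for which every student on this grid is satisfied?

2/5

Row 1: (1,5)B 3/3
Row 2: (2,1)B 1/2 · (2,2)B 2/3 · (2,3)B 3/4 · (2,4)B 4/4 · (2,5)B 4/4 · (2,6)B 2/2
Row 3: (3,2)R 2/5 · (3,4)B 4/4
Row 4: (4,1)R 4/4 · (4,2)R 5/5 · (4,5)B 4/5 · (4,6)B 3/3
Row 5: (5,1)R 4/4 · (5,2)R 5/5 · (5,3)R 4/4 · (5,4)R 2/4 · (5,5)B 4/6 · (5,6)B 4/4
Row 6: (6,1)R 2/2 · (6,4)R 2/3 · (6,6)B 2/2
The smallest same-type fraction is 2/5 at (3,2), which reduces to 2/5. Any threshold above that leaves this student unsatisfied.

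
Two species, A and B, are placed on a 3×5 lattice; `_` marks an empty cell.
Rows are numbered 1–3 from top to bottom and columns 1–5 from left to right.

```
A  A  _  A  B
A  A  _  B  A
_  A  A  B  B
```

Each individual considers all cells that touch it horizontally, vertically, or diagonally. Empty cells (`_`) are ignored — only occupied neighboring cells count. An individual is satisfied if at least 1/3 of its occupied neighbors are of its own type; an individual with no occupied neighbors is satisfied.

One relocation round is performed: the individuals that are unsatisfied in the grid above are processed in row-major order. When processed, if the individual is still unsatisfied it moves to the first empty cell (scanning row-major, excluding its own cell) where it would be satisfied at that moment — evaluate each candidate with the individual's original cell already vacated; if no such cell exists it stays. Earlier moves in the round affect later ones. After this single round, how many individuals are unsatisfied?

0

Initially unsatisfied (in order): (2,5).
  (2,5) → (1,3).
Resulting grid:
A A A A B
A A _ B _
_ A A B B
All satisfied now.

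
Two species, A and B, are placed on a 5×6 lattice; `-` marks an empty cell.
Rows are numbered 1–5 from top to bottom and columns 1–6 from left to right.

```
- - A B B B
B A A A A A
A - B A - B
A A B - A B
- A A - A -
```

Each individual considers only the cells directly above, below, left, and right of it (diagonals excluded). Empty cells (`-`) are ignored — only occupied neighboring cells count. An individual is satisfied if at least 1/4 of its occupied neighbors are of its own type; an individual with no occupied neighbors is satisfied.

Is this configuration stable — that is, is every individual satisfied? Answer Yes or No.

No

Row 1: (1,3)A 1/2 ok · (1,4)B 1/3 ok · (1,5)B 2/3 ok · (1,6)B 1/2 ok
Row 2: (2,1)B 0/2 unhappy · (2,2)A 1/2 ok · (2,3)A 3/4 ok · (2,4)A 3/4 ok · (2,5)A 2/3 ok · (2,6)A 1/3 ok
Row 3: (3,1)A 1/2 ok · (3,3)B 1/3 ok · (3,4)A 1/2 ok · (3,6)B 1/2 ok
Row 4: (4,1)A 2/2 ok · (4,2)A 2/3 ok · (4,3)B 1/3 ok · (4,5)A 1/2 ok · (4,6)B 1/2 ok
Row 5: (5,2)A 2/2 ok · (5,3)A 1/2 ok · (5,5)A 1/1 ok
For instance (2,1) has only 0/2 same-type neighbors, below 1/4.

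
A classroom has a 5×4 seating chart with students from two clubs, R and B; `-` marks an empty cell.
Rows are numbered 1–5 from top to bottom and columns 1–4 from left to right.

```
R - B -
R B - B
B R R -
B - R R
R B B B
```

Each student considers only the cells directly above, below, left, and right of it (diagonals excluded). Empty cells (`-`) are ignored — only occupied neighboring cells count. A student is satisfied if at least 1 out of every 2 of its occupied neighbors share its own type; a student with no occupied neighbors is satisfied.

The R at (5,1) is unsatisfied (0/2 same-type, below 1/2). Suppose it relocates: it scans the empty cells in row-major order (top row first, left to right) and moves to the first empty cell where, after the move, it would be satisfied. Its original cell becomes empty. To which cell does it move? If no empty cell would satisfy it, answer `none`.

Vacating (5,1). Empty cells in order:
  (1,2): 1/3 same-type → still unsatisfied.
  (1,4): 0/2 same-type → still unsatisfied.
  (2,3): 1/4 same-type → still unsatisfied.
  (3,4): 2/3 same-type → satisfied — stop here.

(3,4)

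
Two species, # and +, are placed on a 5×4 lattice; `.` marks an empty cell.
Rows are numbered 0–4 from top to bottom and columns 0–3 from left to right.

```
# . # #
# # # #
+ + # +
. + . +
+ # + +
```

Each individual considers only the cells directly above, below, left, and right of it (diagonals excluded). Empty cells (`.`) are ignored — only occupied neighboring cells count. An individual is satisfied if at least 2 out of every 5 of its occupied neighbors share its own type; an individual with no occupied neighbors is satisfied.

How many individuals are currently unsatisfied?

4

(0,0)# 1/1 satisfied
(0,2)# 2/2 satisfied
(0,3)# 2/2 satisfied
(1,0)# 2/3 satisfied
(1,1)# 2/3 satisfied
(1,2)# 4/4 satisfied
(1,3)# 2/3 satisfied
(2,0)+ 1/2 satisfied
(2,1)+ 2/4 satisfied
(2,2)# 1/3 not
(2,3)+ 1/3 not
(3,1)+ 1/2 satisfied
(3,3)+ 2/2 satisfied
(4,0)+ 0/1 not
(4,1)# 0/3 not
(4,2)+ 1/2 satisfied
(4,3)+ 2/2 satisfied
Unsatisfied: (2,2), (2,3), (4,0), (4,1) — 4 in total.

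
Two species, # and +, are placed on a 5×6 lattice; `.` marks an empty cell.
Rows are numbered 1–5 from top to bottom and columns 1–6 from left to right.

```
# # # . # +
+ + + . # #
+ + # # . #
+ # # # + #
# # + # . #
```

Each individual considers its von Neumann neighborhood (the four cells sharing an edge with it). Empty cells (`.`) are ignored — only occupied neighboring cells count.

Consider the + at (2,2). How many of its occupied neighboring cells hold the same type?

Occupied neighbors of (2,2): (1,2)=#, (3,2)=+, (2,1)=+, (2,3)=+.
Same type (+): 3 of 4.

3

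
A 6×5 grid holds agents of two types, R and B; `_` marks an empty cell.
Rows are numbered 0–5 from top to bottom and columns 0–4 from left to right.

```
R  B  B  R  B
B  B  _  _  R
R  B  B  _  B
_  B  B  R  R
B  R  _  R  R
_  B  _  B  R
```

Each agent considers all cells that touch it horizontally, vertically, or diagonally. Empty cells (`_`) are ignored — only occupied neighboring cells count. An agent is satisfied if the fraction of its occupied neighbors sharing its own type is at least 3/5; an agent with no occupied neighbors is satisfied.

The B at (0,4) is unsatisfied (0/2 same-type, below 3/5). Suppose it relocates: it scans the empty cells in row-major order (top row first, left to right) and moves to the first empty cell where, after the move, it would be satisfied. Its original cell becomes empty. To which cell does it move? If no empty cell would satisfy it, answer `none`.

Vacating (0,4). Empty cells in order:
  (1,2): 5/6 same-type → satisfied — stop here.

(1,2)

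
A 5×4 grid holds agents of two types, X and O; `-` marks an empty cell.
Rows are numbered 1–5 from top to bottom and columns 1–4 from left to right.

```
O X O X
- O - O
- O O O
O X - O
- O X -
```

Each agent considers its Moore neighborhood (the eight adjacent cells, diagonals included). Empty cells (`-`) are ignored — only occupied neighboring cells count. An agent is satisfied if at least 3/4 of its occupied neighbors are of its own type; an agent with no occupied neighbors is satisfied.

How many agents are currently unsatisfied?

(1,1)O 1/2 ✗
(1,2)X 0/3 ✗
(1,3)O 2/4 ✗
(1,4)X 0/2 ✗
(2,2)O 4/5 ✓
(2,4)O 3/4 ✓
(3,2)O 3/4 ✓
(3,3)O 5/6 ✓
(3,4)O 3/3 ✓
(4,1)O 2/3 ✗
(4,2)X 1/5 ✗
(4,4)O 2/3 ✗
(5,2)O 1/3 ✗
(5,3)X 1/3 ✗
Unsatisfied: (1,1), (1,2), (1,3), (1,4), (4,1), (4,2), (4,4), (5,2), (5,3) — 9 in total.

9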